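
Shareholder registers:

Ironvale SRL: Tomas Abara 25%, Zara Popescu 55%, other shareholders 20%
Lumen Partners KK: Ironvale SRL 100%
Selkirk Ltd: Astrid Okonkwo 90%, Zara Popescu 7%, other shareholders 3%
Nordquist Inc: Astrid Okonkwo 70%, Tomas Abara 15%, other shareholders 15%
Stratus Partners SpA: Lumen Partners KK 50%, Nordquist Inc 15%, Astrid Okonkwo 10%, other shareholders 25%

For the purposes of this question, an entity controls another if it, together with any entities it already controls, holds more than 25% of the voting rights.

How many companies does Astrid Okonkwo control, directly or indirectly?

2

Astrid holds 90% of Selkirk, so Astrid controls Selkirk.
Astrid holds 70% of Nordquist, so Astrid controls Nordquist.
No other company's threshold is met.
Astrid controls 2 companies.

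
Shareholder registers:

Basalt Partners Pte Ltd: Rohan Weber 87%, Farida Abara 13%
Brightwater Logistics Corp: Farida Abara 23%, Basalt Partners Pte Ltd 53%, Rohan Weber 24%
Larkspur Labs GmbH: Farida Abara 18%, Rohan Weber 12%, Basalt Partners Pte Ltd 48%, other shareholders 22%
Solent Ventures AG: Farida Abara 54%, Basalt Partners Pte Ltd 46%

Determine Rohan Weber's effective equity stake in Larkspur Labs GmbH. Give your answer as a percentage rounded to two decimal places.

53.76%

Rohan reaches Larkspur along 2 paths.
Direct stake: 12% = 12%.
Via Basalt: 87% × 48% = 41.76%.
Total: 12% + 41.76% = 53.76%.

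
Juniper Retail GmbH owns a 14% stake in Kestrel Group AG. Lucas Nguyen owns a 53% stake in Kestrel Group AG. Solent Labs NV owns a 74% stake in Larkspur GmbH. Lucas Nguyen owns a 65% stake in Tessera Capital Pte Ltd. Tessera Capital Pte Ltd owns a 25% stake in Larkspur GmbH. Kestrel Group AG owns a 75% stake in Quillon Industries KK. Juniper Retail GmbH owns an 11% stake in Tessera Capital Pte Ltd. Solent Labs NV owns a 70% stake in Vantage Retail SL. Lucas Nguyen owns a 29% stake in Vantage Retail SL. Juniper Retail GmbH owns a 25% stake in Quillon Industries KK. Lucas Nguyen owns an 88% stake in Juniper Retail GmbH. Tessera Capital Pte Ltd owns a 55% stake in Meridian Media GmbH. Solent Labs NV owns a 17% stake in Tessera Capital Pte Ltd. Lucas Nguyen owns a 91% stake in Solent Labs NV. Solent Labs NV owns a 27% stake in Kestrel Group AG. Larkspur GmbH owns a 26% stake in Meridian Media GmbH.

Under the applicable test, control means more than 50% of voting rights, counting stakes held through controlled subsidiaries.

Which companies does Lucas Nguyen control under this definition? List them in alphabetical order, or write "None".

Lucas holds 91% of Solent, so Lucas controls Solent.
Lucas holds 88% of Juniper, so Lucas controls Juniper.
Solent and Juniper and Lucas together hold 17% + 11% + 65% = 93% of Tessera, so Lucas controls Tessera.
Solent and Lucas and Juniper together hold 27% + 53% + 14% = 94% of Kestrel, so Lucas controls Kestrel.
Solent and Tessera together hold 74% + 25% = 99% of Larkspur, so Lucas controls Larkspur.
Solent and Lucas together hold 70% + 29% = 99% of Vantage, so Lucas controls Vantage.
Kestrel and Juniper together hold 75% + 25% = 100% of Quillon, so Lucas controls Quillon.
Larkspur and Tessera together hold 26% + 55% = 81% of Meridian, so Lucas controls Meridian.

Juniper Retail GmbH, Kestrel Group AG, Larkspur GmbH, Meridian Media GmbH, Quillon Industries KK, Solent Labs NV, Tessera Capital Pte Ltd, Vantage Retail SL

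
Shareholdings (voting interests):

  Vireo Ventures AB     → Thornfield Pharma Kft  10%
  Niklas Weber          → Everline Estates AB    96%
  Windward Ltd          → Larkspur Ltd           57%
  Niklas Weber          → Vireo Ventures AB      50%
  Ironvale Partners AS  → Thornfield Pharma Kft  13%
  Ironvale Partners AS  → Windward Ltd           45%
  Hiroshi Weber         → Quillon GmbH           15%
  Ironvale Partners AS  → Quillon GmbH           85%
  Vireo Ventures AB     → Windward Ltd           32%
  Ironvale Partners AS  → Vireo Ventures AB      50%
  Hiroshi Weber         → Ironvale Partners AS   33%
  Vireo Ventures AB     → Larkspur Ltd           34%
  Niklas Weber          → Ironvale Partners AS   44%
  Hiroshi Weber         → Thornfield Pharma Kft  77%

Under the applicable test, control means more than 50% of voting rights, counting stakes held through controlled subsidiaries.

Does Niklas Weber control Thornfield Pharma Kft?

Niklas holds 96% of Everline, so Niklas controls Everline.
Neither Niklas nor any entity Niklas controls holds any voting interest in Thornfield.
So Niklas does not control Thornfield.

No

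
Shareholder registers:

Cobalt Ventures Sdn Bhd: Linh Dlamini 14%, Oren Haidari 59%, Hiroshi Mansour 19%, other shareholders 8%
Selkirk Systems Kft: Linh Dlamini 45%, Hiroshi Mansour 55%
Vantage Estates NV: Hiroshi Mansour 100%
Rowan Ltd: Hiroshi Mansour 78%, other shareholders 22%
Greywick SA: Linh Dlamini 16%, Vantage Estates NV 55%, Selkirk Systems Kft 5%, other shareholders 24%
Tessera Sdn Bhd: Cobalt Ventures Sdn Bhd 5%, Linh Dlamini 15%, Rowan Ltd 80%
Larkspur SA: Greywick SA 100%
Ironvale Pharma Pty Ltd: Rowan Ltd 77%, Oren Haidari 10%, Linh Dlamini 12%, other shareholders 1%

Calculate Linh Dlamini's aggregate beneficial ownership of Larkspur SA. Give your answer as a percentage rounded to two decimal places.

Linh reaches Larkspur along 2 paths.
Via Greywick: 16% × 100% = 16%.
Via Selkirk → Greywick: 45% × 5% × 100% = 2.25%.
Total: 16% + 2.25% = 18.25%.

18.25%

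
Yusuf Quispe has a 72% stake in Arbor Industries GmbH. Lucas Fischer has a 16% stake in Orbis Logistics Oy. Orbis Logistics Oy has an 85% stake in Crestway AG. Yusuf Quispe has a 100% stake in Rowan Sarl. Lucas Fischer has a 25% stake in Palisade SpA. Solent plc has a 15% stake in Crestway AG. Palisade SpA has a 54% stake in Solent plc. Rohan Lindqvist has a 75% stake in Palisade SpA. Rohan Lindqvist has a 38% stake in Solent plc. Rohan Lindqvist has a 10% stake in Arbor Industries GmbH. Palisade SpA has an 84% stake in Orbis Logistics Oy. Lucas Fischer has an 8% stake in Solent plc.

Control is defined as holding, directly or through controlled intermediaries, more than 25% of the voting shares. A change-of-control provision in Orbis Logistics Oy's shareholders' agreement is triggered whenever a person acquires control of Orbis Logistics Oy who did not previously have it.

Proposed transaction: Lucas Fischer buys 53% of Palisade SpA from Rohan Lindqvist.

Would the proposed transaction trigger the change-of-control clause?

The purchase adds only to Lucas's holdings (Rohan's stake shrinks), so Lucas is the only person who could newly come to control Orbis.
Lucas's largest direct stake is 25% in Palisade, which does not meet the threshold, so Lucas controls no company.
In Orbis, Lucas's side holds only 16%, not > 25%.
So before the transaction, Lucas does not control Orbis.
After the purchase, Lucas's direct stake in Palisade rises to 25% + 53% = 78%, and Rohan's stake falls to 22%.
Lucas holds 78% of Palisade, so Lucas controls Palisade.
Palisade and Lucas together hold 84% + 16% = 100% of Orbis, so Lucas controls Orbis.
Lucas did not control Orbis before and does after, so the clause is triggered.

Yes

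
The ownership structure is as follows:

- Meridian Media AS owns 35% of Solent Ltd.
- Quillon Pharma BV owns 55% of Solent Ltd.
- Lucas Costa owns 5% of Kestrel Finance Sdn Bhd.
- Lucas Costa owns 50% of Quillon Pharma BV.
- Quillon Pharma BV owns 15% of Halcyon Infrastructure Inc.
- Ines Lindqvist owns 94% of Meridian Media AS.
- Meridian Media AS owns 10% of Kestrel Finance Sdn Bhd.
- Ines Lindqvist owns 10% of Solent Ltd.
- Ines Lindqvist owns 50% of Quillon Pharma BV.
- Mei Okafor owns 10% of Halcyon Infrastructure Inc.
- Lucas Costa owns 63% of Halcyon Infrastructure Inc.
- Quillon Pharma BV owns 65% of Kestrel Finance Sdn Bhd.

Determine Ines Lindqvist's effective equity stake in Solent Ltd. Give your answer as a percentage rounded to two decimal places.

70.40%

Ines reaches Solent along 3 paths.
Direct stake: 10% = 10%.
Via Quillon: 50% × 55% = 27.5%.
Via Meridian: 94% × 35% = 32.9%.
Total: 10% + 27.5% + 32.9% = 70.4%.
Rounded: 70.40%.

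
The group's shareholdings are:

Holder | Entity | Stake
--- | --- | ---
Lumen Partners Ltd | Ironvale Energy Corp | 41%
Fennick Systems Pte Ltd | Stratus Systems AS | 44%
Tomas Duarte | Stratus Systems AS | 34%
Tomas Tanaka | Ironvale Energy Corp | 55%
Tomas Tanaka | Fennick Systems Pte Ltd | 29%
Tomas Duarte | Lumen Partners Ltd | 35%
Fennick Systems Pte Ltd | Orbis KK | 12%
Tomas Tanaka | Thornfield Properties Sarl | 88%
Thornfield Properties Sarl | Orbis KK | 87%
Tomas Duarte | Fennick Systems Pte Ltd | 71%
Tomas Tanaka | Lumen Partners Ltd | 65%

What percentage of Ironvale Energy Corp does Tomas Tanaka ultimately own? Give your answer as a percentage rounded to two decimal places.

Tomas Tanaka reaches Ironvale along 2 paths.
Via Lumen: 65% × 41% = 26.65%.
Direct stake: 55% = 55%.
Total: 26.65% + 55% = 81.65%.

81.65%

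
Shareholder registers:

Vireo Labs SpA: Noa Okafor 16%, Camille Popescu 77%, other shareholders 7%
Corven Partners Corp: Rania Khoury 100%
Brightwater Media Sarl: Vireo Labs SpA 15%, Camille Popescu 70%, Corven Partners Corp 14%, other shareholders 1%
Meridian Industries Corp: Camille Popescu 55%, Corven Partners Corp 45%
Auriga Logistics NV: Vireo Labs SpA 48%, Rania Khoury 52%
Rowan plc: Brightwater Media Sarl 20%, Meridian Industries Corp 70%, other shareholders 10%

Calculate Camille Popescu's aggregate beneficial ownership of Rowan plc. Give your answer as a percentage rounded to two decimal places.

54.81%

Camille reaches Rowan along 3 paths.
Via Vireo → Brightwater: 77% × 15% × 20% = 2.31%.
Via Brightwater: 70% × 20% = 14%.
Via Meridian: 55% × 70% = 38.5%.
Total: 2.31% + 14% + 38.5% = 54.81%.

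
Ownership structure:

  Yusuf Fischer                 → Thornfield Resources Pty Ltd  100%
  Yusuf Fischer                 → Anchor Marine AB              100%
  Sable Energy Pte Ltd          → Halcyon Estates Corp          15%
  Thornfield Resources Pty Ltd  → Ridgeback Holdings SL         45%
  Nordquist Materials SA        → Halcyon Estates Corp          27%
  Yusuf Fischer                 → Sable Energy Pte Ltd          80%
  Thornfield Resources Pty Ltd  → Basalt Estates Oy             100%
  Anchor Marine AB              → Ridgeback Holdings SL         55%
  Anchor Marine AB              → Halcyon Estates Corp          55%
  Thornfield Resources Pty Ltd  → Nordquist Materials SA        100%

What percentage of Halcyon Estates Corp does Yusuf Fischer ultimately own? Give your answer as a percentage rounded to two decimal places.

94.00%

Yusuf reaches Halcyon along 3 paths.
Via Thornfield → Nordquist: 100% × 100% × 27% = 27%.
Via Anchor: 100% × 55% = 55%.
Via Sable: 80% × 15% = 12%.
Total: 27% + 55% + 12% = 94%.
Rounded: 94.00%.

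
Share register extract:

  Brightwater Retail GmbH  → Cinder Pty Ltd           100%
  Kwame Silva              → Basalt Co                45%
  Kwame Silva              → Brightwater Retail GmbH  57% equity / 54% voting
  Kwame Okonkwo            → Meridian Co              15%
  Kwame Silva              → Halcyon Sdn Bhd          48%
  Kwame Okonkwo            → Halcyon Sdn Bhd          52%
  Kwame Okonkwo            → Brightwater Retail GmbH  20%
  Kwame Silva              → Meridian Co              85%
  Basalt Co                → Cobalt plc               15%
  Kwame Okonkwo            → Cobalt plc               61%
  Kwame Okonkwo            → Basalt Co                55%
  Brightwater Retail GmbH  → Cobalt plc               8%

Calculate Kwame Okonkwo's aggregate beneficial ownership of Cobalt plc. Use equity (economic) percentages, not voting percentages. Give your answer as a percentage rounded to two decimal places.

70.85%

Kwame Okonkwo reaches Cobalt along 3 paths.
Direct stake: 61% = 61%.
Via Basalt: 55% × 15% = 8.25%.
Via Brightwater: 20% × 8% = 1.6%.
Total: 61% + 8.25% + 1.6% = 70.85%.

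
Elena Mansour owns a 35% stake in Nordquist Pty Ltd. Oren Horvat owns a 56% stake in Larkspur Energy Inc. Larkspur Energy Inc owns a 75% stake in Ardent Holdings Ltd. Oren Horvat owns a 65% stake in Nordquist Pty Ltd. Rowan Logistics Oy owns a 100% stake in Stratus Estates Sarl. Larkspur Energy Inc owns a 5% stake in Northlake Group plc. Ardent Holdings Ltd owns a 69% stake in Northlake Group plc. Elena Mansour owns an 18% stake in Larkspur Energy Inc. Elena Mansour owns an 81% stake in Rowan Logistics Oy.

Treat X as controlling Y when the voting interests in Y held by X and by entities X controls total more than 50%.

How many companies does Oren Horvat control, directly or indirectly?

4

Oren holds 56% of Larkspur, so Oren controls Larkspur.
Oren holds 65% of Nordquist, so Oren controls Nordquist.
Larkspur holds 75% of Ardent, so Oren controls Ardent.
Ardent and Larkspur together hold 69% + 5% = 74% of Northlake, so Oren controls Northlake.
No other company's threshold is met.
Oren controls 4 companies.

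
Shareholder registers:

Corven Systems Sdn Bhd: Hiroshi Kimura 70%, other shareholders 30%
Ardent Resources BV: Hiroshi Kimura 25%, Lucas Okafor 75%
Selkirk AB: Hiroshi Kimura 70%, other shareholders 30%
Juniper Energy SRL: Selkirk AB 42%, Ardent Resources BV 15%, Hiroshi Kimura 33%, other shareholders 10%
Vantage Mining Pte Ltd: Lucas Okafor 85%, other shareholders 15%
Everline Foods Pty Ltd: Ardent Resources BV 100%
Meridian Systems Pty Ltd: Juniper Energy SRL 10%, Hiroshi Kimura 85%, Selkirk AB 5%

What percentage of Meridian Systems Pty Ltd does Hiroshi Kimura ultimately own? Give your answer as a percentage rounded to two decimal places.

Hiroshi reaches Meridian along 5 paths.
Via Selkirk → Juniper: 70% × 42% × 10% = 2.94%.
Via Ardent → Juniper: 25% × 15% × 10% = 0.375%.
Via Juniper: 33% × 10% = 3.3%.
Direct stake: 85% = 85%.
Via Selkirk: 70% × 5% = 3.5%.
Total: 2.94% + 0.375% + 3.3% + 85% + 3.5% = 95.115%.
Rounded: 95.12%.

95.12%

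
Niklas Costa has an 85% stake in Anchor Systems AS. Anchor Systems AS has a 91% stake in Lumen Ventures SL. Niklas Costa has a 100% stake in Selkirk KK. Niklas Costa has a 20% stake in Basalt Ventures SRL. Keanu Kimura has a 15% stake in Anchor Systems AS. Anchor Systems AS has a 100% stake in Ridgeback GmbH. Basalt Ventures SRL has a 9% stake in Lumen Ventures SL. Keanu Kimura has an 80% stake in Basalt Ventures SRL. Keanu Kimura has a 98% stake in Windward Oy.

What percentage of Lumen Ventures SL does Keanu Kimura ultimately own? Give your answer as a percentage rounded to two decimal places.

Keanu reaches Lumen along 2 paths.
Via Anchor: 15% × 91% = 13.65%.
Via Basalt: 80% × 9% = 7.2%.
Total: 13.65% + 7.2% = 20.85%.

20.85%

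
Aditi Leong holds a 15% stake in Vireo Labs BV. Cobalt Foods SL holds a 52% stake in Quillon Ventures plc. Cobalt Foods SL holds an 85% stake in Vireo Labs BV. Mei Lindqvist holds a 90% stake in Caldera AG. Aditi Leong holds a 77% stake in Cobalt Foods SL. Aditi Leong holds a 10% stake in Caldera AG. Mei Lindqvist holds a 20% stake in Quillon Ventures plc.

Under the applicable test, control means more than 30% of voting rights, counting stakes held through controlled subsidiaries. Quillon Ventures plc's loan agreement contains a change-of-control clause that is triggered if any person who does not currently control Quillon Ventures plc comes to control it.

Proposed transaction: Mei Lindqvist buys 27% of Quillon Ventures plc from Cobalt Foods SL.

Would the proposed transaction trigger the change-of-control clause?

Yes

The purchase adds only to Mei's holdings (Cobalt's stake shrinks), so Mei is the only person who could newly come to control Quillon.
Mei holds 90% of Caldera, so Mei controls Caldera.
In Quillon, Mei's side holds only 20%, not > 30%.
So before the transaction, Mei does not control Quillon.
After the purchase, Mei's direct stake in Quillon rises to 20% + 27% = 47%, and Cobalt's stake falls to 25%.
Mei holds 47% of Quillon, so Mei controls Quillon.
Mei did not control Quillon before and does after, so the clause is triggered.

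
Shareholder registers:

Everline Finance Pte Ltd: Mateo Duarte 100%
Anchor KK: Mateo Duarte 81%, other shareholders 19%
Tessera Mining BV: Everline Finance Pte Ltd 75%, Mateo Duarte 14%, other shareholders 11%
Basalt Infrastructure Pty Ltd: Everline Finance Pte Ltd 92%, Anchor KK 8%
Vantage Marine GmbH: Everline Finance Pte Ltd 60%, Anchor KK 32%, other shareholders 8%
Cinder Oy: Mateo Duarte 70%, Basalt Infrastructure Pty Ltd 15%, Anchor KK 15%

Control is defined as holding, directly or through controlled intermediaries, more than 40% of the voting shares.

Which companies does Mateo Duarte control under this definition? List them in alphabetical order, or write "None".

Mateo holds 100% of Everline, so Mateo controls Everline.
Mateo holds 81% of Anchor, so Mateo controls Anchor.
Everline and Mateo together hold 75% + 14% = 89% of Tessera, so Mateo controls Tessera.
Everline and Anchor together hold 92% + 8% = 100% of Basalt, so Mateo controls Basalt.
Everline and Anchor together hold 60% + 32% = 92% of Vantage, so Mateo controls Vantage.
Mateo and Basalt and Anchor together hold 70% + 15% + 15% = 100% of Cinder, so Mateo controls Cinder.

Anchor KK, Basalt Infrastructure Pty Ltd, Cinder Oy, Everline Finance Pte Ltd, Tessera Mining BV, Vantage Marine GmbH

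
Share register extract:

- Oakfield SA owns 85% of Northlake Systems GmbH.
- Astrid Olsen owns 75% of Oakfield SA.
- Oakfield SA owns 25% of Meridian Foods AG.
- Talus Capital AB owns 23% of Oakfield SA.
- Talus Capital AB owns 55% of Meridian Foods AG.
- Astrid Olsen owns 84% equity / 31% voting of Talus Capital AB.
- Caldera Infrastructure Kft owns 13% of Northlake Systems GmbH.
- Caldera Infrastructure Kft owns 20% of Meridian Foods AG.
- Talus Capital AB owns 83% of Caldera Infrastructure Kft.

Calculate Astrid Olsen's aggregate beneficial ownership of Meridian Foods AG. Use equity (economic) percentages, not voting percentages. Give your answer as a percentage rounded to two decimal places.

Astrid reaches Meridian along 4 paths.
Via Talus: 84% × 55% = 46.2%.
Via Talus → Oakfield: 84% × 23% × 25% = 4.83%.
Via Oakfield: 75% × 25% = 18.75%.
Via Talus → Caldera: 84% × 83% × 20% = 13.944%.
Total: 46.2% + 4.83% + 18.75% + 13.944% = 83.724%.
Rounded: 83.72%.

83.72%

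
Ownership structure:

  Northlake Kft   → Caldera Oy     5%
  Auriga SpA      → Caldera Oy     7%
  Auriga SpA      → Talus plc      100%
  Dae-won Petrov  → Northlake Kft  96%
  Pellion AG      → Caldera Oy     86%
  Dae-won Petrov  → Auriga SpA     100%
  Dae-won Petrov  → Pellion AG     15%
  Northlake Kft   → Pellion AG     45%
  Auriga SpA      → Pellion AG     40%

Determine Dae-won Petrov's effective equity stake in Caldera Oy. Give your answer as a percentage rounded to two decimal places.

Dae-won reaches Caldera along 5 paths.
Via Auriga → Pellion: 100% × 40% × 86% = 34.4%.
Via Northlake → Pellion: 96% × 45% × 86% = 37.152%.
Via Pellion: 15% × 86% = 12.9%.
Via Northlake: 96% × 5% = 4.8%.
Via Auriga: 100% × 7% = 7%.
Total: 34.4% + 37.152% + 12.9% + 4.8% + 7% = 96.252%.
Rounded: 96.25%.

96.25%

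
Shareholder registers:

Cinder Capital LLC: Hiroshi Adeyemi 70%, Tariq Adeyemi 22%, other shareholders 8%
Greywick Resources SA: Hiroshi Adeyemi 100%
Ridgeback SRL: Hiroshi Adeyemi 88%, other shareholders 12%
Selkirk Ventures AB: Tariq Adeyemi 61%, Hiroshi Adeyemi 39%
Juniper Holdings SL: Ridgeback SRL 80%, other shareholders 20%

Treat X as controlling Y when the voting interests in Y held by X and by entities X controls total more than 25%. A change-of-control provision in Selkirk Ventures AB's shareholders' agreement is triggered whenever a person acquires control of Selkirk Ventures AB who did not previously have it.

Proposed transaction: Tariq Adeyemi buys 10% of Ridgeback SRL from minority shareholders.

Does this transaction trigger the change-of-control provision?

The purchase changes only Tariq's holdings, so Tariq is the only person who could newly come to control Selkirk.
Tariq holds 61% of Selkirk, so Tariq controls Selkirk.
So Tariq already controls Selkirk before the transaction.
After the purchase, Tariq holds 10% of Ridgeback directly.
Tariq controlled Selkirk already, so this is not a new person acquiring control; every other person's position is unchanged or reduced.
No new person acquires control, so the clause is not triggered.

No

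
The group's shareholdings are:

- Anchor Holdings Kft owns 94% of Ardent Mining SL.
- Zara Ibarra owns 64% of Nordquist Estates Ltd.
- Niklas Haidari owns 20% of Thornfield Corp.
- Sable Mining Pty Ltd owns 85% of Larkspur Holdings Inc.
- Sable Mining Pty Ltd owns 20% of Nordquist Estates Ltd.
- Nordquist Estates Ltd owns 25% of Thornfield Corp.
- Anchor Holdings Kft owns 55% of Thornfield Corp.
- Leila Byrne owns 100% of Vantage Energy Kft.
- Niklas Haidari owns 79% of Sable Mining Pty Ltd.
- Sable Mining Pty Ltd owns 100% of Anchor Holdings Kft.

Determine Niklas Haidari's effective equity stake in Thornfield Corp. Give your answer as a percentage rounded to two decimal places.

67.40%

Niklas reaches Thornfield along 3 paths.
Via Sable → Anchor: 79% × 100% × 55% = 43.45%.
Direct stake: 20% = 20%.
Via Sable → Nordquist: 79% × 20% × 25% = 3.95%.
Total: 43.45% + 20% + 3.95% = 67.4%.
Rounded: 67.40%.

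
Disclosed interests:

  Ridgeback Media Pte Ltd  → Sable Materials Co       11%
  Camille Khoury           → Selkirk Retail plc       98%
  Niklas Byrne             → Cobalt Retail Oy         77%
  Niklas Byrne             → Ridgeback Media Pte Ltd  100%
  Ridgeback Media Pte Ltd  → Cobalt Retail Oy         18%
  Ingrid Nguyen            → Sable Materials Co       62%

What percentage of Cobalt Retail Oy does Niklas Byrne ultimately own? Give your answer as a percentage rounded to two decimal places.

95.00%

Niklas reaches Cobalt along 2 paths.
Direct stake: 77% = 77%.
Via Ridgeback: 100% × 18% = 18%.
Total: 77% + 18% = 95%.
Rounded: 95.00%.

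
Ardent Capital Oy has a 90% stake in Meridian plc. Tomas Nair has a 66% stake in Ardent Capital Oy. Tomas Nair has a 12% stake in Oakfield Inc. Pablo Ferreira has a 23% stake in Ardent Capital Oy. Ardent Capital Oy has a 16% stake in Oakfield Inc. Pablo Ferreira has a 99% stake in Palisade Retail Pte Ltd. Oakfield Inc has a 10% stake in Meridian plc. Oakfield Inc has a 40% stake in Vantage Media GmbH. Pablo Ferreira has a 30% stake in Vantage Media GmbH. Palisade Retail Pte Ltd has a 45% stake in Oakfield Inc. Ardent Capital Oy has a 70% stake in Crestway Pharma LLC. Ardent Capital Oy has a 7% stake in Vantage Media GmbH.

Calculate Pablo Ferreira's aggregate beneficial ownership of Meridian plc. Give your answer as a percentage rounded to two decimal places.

25.52%

Pablo reaches Meridian along 3 paths.
Via Ardent: 23% × 90% = 20.7%.
Via Palisade → Oakfield: 99% × 45% × 10% = 4.455%.
Via Ardent → Oakfield: 23% × 16% × 10% = 0.368%.
Total: 20.7% + 4.455% + 0.368% = 25.523%.
Rounded: 25.52%.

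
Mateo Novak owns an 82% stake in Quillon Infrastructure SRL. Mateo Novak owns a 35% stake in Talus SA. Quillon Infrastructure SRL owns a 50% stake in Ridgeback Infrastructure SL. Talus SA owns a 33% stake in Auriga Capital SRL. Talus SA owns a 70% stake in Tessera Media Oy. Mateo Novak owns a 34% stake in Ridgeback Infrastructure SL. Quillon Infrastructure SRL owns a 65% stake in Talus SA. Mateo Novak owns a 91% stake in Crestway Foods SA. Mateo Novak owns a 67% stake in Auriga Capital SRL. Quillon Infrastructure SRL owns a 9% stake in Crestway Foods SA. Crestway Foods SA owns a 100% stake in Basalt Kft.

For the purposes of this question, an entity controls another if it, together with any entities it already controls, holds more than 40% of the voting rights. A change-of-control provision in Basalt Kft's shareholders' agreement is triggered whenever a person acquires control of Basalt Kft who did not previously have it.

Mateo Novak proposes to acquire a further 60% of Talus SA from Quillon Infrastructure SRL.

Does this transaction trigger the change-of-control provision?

The purchase adds only to Mateo's holdings (Quillon's stake shrinks), so Mateo is the only person who could newly come to control Basalt.
Mateo holds 82% of Quillon, so Mateo controls Quillon.
Quillon and Mateo together hold 9% + 91% = 100% of Crestway, so Mateo controls Crestway.
Crestway holds 100% of Basalt, so Mateo controls Basalt.
So Mateo already controls Basalt before the transaction.
After the purchase, Mateo's direct stake in Talus rises to 35% + 60% = 95%, and Quillon's stake falls to 5%.
Mateo controlled Basalt already, so this is not a new person acquiring control; every other person's position is unchanged or reduced.
No new person acquires control, so the clause is not triggered.

No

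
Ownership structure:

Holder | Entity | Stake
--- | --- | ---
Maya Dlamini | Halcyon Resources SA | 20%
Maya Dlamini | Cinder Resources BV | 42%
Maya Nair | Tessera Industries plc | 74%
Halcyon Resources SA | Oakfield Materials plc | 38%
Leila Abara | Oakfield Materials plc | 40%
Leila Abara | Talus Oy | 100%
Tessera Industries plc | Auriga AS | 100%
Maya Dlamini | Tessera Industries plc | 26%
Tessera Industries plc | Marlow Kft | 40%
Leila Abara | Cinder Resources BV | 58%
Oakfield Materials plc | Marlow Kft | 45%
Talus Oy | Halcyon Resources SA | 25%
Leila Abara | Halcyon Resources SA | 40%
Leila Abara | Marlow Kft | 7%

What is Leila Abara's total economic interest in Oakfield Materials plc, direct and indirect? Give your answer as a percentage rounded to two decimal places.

64.70%

Leila reaches Oakfield along 3 paths.
Direct stake: 40% = 40%.
Via Talus → Halcyon: 100% × 25% × 38% = 9.5%.
Via Halcyon: 40% × 38% = 15.2%.
Total: 40% + 9.5% + 15.2% = 64.7%.
Rounded: 64.70%.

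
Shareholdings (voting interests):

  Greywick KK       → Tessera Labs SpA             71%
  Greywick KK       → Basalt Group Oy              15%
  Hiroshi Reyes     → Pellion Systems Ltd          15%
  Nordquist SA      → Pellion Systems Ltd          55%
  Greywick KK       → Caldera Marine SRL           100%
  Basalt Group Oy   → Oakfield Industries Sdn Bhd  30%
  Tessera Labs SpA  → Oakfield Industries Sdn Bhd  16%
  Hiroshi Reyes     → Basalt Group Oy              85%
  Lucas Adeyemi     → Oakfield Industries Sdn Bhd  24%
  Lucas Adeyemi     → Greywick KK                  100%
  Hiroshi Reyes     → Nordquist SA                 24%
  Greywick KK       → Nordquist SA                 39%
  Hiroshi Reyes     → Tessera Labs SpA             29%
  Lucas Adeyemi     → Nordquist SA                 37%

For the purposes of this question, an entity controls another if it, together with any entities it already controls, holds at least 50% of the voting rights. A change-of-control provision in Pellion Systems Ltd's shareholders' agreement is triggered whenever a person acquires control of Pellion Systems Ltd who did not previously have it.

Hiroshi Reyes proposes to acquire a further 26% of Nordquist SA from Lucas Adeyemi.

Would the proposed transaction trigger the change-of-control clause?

Yes

The purchase adds only to Hiroshi's holdings (Lucas's stake shrinks), so Hiroshi is the only person who could newly come to control Pellion.
Hiroshi holds 85% of Basalt, so Hiroshi controls Basalt.
In Pellion, Hiroshi's side holds only 15%, not ≥ 50%.
So before the transaction, Hiroshi does not control Pellion.
After the purchase, Hiroshi's direct stake in Nordquist rises to 24% + 26% = 50%, and Lucas's stake falls to 11%.
Hiroshi holds 50% of Nordquist, so Hiroshi controls Nordquist.
Nordquist and Hiroshi together hold 55% + 15% = 70% of Pellion, so Hiroshi controls Pellion.
Hiroshi did not control Pellion before and does after, so the clause is triggered.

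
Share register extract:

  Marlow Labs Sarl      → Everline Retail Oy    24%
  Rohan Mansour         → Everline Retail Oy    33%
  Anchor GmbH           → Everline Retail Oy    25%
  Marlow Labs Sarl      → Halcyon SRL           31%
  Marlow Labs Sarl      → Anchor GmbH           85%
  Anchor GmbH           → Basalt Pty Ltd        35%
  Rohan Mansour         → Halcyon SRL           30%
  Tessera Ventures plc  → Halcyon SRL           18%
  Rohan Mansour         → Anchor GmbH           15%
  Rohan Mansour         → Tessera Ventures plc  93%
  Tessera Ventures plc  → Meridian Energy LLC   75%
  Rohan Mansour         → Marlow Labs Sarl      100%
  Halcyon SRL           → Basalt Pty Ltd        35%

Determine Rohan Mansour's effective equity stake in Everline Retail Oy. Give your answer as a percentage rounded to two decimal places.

82.00%

Rohan reaches Everline along 4 paths.
Via Marlow → Anchor: 100% × 85% × 25% = 21.25%.
Via Anchor: 15% × 25% = 3.75%.
Via Marlow: 100% × 24% = 24%.
Direct stake: 33% = 33%.
Total: 21.25% + 3.75% + 24% + 33% = 82%.
Rounded: 82.00%.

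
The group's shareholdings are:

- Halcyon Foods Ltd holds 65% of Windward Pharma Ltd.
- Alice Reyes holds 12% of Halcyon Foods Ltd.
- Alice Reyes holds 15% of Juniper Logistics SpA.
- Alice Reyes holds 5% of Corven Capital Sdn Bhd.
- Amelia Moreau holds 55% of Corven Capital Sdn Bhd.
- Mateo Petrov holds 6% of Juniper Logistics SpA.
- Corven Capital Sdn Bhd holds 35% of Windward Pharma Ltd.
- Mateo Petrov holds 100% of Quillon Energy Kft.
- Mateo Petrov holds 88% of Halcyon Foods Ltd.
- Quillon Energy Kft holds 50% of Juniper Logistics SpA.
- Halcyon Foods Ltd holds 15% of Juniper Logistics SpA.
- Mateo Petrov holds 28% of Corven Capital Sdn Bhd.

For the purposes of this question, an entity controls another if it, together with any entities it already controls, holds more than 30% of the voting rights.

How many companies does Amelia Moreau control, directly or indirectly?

Amelia holds 55% of Corven, so Amelia controls Corven.
Corven holds 35% of Windward, so Amelia controls Windward.
No other company's threshold is met.
Amelia controls 2 companies.

2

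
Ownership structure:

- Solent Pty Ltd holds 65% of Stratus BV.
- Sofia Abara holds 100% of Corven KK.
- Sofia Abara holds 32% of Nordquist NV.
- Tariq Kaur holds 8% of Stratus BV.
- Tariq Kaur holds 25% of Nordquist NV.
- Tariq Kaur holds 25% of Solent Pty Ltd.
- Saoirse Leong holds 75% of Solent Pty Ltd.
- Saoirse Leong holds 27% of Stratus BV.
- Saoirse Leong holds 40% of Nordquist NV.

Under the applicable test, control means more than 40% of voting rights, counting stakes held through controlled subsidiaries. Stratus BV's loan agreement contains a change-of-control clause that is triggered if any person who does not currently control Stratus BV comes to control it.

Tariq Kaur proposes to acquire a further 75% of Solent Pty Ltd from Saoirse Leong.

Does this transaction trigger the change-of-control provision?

Yes

The purchase adds only to Tariq's holdings (Saoirse's stake shrinks), so Tariq is the only person who could newly come to control Stratus.
Tariq's largest direct stake is 25% in Nordquist, which does not meet the threshold, so Tariq controls no company.
In Stratus, Tariq's side holds only 8%, not > 40%.
So before the transaction, Tariq does not control Stratus.
After the purchase, Tariq's direct stake in Solent rises to 25% + 75% = 100%, and Saoirse's stake falls to 0%.
Tariq holds 100% of Solent, so Tariq controls Solent.
Tariq and Solent together hold 8% + 65% = 73% of Stratus, so Tariq controls Stratus.
Tariq did not control Stratus before and does after, so the clause is triggered.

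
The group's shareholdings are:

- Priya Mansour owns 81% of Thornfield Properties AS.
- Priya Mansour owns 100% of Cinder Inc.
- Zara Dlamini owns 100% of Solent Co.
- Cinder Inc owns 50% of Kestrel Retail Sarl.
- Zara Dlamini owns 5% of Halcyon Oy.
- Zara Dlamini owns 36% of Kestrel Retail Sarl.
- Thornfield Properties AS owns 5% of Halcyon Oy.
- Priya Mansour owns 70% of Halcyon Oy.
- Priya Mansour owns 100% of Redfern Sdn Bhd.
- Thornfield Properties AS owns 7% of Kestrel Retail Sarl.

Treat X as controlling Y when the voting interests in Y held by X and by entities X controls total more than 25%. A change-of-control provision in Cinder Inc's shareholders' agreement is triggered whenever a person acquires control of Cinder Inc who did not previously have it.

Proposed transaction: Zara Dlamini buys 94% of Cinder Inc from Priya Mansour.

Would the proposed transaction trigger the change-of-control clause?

Yes

The purchase adds only to Zara's holdings (Priya's stake shrinks), so Zara is the only person who could newly come to control Cinder.
Zara holds 100% of Solent, so Zara controls Solent.
Zara holds 36% of Kestrel, so Zara controls Kestrel.
Neither Zara nor any entity Zara controls holds any voting interest in Cinder.
So before the transaction, Zara does not control Cinder.
After the purchase, Zara holds 94% of Cinder directly, and Priya's stake falls to 6%.
Zara holds 94% of Cinder, so Zara controls Cinder.
Zara did not control Cinder before and does after, so the clause is triggered.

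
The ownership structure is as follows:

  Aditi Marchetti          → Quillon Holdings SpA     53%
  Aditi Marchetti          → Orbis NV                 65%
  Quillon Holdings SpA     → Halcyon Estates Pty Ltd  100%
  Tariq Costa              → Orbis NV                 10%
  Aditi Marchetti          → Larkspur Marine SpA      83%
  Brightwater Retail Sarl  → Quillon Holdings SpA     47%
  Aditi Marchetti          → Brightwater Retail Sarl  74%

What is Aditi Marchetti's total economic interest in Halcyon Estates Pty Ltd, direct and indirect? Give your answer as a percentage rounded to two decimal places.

87.78%

Aditi reaches Halcyon along 2 paths.
Via Brightwater → Quillon: 74% × 47% × 100% = 34.78%.
Via Quillon: 53% × 100% = 53%.
Total: 34.78% + 53% = 87.78%.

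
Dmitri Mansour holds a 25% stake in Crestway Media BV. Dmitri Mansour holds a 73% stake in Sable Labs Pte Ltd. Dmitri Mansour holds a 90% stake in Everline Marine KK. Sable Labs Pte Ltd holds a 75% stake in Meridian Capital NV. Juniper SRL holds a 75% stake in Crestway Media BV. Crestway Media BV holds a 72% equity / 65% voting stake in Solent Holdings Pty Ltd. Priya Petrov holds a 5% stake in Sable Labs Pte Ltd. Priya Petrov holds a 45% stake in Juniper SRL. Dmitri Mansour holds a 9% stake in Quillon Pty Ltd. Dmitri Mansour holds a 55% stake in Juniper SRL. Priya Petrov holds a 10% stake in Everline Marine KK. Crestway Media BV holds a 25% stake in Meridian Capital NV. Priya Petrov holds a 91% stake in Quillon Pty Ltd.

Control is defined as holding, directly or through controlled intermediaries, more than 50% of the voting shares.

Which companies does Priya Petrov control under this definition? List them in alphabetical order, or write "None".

Quillon Pty Ltd

Priya holds 91% of Quillon, so Priya controls Quillon.
No other company's threshold is met.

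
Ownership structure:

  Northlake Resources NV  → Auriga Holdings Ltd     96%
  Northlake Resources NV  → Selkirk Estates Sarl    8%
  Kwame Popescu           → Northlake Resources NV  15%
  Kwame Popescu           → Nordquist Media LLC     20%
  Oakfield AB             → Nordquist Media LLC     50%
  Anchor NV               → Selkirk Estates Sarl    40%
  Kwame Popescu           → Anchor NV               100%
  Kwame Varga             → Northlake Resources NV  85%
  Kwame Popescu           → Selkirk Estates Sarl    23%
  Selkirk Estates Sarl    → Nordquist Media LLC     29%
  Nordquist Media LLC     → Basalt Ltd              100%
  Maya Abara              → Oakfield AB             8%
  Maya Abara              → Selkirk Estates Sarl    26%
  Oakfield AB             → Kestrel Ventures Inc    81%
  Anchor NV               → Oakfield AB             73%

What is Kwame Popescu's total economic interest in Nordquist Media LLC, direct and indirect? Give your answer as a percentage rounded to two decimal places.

75.12%

Kwame Popescu reaches Nordquist along 5 paths.
Via Northlake → Selkirk: 15% × 8% × 29% = 0.348%.
Via Anchor → Selkirk: 100% × 40% × 29% = 11.6%.
Via Selkirk: 23% × 29% = 6.67%.
Direct stake: 20% = 20%.
Via Anchor → Oakfield: 100% × 73% × 50% = 36.5%.
Total: 0.348% + 11.6% + 6.67% + 20% + 36.5% = 75.118%.
Rounded: 75.12%.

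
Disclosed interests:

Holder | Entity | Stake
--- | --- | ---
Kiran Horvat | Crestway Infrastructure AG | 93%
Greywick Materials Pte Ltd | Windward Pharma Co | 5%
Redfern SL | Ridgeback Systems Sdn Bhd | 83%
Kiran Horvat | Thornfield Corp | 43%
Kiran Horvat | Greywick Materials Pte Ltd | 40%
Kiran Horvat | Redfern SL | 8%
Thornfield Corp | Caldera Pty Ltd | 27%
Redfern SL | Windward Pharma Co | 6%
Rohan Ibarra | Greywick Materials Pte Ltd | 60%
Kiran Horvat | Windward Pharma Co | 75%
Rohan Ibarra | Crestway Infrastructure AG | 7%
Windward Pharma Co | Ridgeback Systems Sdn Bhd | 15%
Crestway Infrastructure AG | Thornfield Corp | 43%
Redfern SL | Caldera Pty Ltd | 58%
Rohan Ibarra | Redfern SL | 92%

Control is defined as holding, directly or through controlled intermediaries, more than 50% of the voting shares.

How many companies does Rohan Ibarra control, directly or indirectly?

4

Rohan holds 92% of Redfern, so Rohan controls Redfern.
Rohan holds 60% of Greywick, so Rohan controls Greywick.
Redfern holds 58% of Caldera, so Rohan controls Caldera.
Redfern holds 83% of Ridgeback, so Rohan controls Ridgeback.
No other company's threshold is met.
Rohan controls 4 companies.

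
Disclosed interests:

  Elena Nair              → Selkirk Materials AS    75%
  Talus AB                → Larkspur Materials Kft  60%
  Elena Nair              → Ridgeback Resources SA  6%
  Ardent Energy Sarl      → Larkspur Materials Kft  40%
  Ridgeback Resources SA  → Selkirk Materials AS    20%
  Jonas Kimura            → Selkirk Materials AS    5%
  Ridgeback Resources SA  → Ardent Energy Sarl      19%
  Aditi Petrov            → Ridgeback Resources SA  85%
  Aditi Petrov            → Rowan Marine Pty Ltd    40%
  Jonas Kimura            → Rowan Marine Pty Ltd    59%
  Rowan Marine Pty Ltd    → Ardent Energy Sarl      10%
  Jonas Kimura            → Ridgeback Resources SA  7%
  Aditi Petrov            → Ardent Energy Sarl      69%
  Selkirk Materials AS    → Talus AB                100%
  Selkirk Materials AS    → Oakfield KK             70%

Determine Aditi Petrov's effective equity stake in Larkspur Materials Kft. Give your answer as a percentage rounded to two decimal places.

Aditi reaches Larkspur along 4 paths.
Via Ridgeback → Selkirk → Talus: 85% × 20% × 100% × 60% = 10.2%.
Via Rowan → Ardent: 40% × 10% × 40% = 1.6%.
Via Ardent: 69% × 40% = 27.6%.
Via Ridgeback → Ardent: 85% × 19% × 40% = 6.46%.
Total: 10.2% + 1.6% + 27.6% + 6.46% = 45.86%.

45.86%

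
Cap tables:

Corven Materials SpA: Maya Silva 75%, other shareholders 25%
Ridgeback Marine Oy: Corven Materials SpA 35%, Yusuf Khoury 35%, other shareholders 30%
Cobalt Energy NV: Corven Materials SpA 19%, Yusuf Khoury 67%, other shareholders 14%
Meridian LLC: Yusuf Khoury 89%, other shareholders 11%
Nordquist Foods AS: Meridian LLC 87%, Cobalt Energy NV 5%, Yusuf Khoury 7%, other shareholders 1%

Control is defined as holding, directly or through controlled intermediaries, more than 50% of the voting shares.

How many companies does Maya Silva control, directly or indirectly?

1

Maya holds 75% of Corven, so Maya controls Corven.
No other company's threshold is met.
Maya controls 1 company.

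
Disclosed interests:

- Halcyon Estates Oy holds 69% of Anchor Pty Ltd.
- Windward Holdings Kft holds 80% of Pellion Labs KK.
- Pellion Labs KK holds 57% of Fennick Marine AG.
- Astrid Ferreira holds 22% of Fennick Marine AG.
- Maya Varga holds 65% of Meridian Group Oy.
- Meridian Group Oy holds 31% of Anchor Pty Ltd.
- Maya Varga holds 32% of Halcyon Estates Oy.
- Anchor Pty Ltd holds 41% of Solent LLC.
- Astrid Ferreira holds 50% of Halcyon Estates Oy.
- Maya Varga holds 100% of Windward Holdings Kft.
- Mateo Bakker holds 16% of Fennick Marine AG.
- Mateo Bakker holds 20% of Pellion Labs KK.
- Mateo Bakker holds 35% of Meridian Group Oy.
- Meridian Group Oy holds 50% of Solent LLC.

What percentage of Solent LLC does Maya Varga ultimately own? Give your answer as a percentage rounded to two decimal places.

49.81%

Maya reaches Solent along 3 paths.
Via Meridian: 65% × 50% = 32.5%.
Via Halcyon → Anchor: 32% × 69% × 41% = 9.0528%.
Via Meridian → Anchor: 65% × 31% × 41% = 8.2615%.
Total: 32.5% + 9.0528% + 8.2615% = 49.8143%.
Rounded: 49.81%.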